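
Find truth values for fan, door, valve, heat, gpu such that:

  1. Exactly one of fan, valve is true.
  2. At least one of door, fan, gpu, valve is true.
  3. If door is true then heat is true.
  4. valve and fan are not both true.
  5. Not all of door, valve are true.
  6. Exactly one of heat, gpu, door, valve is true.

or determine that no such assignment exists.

fan = True, door = False, valve = False, heat = False, gpu = True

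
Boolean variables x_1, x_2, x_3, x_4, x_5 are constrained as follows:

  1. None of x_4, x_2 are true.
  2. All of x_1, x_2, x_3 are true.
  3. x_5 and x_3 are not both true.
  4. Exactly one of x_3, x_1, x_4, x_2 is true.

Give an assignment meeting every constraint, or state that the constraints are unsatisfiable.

Case x_2 = True:
  Constraint (1) is violated (x_2=T) — contradiction.
Case x_2 = False:
  Constraint (2) is violated (x_2=F) — contradiction.
Both cases fail — unsatisfiable.

Unsatisfiable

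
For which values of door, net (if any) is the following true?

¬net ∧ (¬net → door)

door = True, net = False

  ¬net = True
  ¬net → door = True
    ¬net = True
Both conjuncts True, so the formula holds.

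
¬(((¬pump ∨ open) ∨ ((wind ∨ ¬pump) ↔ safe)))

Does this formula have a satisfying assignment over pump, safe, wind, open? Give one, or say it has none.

pump: True, safe: False, wind: True, open: False

  ¬(((¬pump ∨ open) ∨ ((wind ∨ ¬pump) ↔ safe))) = True
    (¬pump ∨ open) ∨ ((wind ∨ ¬pump) ↔ safe) = False
      ¬pump ∨ open = False
        ¬pump = False
      (wind ∨ ¬pump) ↔ safe = False
        wind ∨ ¬pump = True
          ¬pump = False
The formula evaluates to True.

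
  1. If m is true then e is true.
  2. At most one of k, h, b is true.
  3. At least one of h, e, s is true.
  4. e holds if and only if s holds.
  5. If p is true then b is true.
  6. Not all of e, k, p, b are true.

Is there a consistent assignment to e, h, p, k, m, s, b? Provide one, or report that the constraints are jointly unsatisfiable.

e: True; h: True; p: False; k: False; m: True; s: True; b: False

  (1) m=T ⇒ e: T ✓
  (2) {k, h, b}: 1 true — at most one ✓
  (3) {h, e, s}: 3 true — at least one ✓
  (4) e=T, s=T — same ✓
  (5) p=F ⇒ b: vacuous ✓
  (6) {e, k, p, b}: 1/4 true — not all ✓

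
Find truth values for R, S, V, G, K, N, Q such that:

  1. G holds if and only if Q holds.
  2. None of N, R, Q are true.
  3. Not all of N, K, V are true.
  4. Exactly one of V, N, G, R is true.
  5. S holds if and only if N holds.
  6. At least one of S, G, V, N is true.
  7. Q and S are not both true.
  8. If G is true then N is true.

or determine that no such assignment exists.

R=F, S=F, V=T, G=F, K=F, N=F, Q=F

  (1) G=F, Q=F — same ✓
  (2) {N, R, Q}: 0 true — none ✓
  (3) {N, K, V}: 1/3 true — not all ✓
  (4) {V, N, G, R}: 1 true — exactly one ✓
  (5) S=F, N=F — same ✓
  (6) {S, G, V, N}: 1 true — at least one ✓
  (7) Q=F, S=F — not both ✓
  (8) G=F ⇒ N: vacuous ✓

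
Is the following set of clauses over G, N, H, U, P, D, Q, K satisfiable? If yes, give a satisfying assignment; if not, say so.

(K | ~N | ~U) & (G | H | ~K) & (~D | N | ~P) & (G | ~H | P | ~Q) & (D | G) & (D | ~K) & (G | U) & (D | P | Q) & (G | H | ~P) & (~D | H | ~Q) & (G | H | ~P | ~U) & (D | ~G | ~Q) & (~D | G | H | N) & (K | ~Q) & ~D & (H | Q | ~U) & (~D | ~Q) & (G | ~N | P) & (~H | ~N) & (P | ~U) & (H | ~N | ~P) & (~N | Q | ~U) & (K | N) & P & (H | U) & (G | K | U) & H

Unsatisfiable

Case H = True:
  (~D) forces D = False.
  (D | G) forces G = True.
  (D | ~K) forces K = False.
  (D | ~G | ~Q) forces Q = False.
  (D | P | Q) forces P = True.
  (~H | ~N) forces N = False.
  Clause (K | N) is falsified — contradiction.
Case H = False:
  Clause (H) is falsified — contradiction.
Both cases fail, so the formula is unsatisfiable.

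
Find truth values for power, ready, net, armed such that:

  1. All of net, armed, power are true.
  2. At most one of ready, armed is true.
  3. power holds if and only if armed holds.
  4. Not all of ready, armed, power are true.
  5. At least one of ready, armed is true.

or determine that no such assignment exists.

power: True, ready: False, net: True, armed: True

  (1) {net, armed, power}: all 3 true ✓
  (2) {ready, armed}: 1 true — at most one ✓
  (3) power=T, armed=T — same ✓
  (4) {ready, armed, power}: 2/3 true — not all ✓
  (5) {ready, armed}: 1 true — at least one ✓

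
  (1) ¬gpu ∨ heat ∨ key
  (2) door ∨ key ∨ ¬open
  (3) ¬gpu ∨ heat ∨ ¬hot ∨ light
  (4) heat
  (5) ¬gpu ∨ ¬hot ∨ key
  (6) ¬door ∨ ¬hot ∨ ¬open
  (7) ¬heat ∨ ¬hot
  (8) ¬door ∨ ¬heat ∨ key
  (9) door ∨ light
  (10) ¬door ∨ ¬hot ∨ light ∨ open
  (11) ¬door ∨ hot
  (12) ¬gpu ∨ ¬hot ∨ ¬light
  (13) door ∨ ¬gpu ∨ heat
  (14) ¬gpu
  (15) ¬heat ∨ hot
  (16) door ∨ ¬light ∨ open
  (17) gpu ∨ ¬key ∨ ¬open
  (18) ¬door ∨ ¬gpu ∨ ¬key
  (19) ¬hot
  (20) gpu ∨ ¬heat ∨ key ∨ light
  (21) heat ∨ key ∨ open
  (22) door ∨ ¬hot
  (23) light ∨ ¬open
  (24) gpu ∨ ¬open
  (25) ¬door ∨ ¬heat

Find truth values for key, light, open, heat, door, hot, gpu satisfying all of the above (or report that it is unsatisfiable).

Case heat = True:
  (¬heat ∨ ¬hot) forces hot = False.
  Clause (¬heat ∨ hot) is falsified — contradiction.
Case heat = False:
  Clause (heat) is falsified — contradiction.
Both cases fail, so the formula is unsatisfiable.

UNSATISFIABLE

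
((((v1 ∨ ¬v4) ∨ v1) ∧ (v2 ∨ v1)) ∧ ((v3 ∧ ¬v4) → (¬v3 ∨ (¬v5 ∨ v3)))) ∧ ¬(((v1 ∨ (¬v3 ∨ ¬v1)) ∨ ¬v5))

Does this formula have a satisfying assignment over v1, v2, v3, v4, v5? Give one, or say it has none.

The conjunct ¬(((v1 ∨ (¬v3 ∨ ¬v1)) ∨ ¬v5)) is unsatisfiable on its own:
  v1=F, v3=F, v5=F: evaluates to False.
  v1=F, v3=F, v5=T: evaluates to False.
  v1=F, v3=T, v5=F: evaluates to False.
  v1=F, v3=T, v5=T: evaluates to False.
  v1=T, v3=F, v5=F: evaluates to False.
  v1=T, v3=F, v5=T: evaluates to False.
  v1=T, v3=T, v5=F: evaluates to False.
  v1=T, v3=T, v5=T: evaluates to False.
So the whole conjunction is unsatisfiable.

Unsatisfiable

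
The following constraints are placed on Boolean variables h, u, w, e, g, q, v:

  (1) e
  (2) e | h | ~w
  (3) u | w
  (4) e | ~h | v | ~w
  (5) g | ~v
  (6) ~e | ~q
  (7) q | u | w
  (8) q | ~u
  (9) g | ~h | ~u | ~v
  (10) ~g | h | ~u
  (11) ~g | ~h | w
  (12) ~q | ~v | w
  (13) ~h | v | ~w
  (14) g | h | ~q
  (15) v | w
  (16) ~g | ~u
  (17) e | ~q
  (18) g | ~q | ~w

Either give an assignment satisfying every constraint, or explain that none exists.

h = False; u = False; w = True; e = True; g = False; q = False; v = False

Unit clause (e) forces e = True.
In (~e | ~q) only ~q is left, so q = False.
In (q | ~u) only ~u is left, so u = False.
In (u | w) only w is left, so w = True.
Set h = False.
Set g = False.
  then (g | ~v) forces v = False.
All clauses satisfied.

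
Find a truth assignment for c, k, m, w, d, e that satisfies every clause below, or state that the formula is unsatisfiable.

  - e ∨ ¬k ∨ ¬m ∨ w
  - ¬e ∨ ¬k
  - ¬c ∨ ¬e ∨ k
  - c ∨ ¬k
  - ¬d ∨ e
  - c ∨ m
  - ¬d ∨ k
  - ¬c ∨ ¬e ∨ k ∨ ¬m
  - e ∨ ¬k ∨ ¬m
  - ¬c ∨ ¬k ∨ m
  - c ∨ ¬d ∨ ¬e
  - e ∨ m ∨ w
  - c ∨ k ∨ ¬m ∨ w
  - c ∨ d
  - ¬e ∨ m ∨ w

Try c = False:
  (c ∨ ¬k) forces k = False.
  (c ∨ m) forces m = True.
  (¬d ∨ k) forces d = False.
  clause (c ∨ d) is falsified — backtrack.
So c = True.
Set k = False.
  then (¬c ∨ ¬e ∨ k) forces e = False.
  then (¬d ∨ e) forces d = False.
Set m = True.
Set w = True.
All clauses satisfied.

c = True; k = False; m = True; w = True; d = False; e = False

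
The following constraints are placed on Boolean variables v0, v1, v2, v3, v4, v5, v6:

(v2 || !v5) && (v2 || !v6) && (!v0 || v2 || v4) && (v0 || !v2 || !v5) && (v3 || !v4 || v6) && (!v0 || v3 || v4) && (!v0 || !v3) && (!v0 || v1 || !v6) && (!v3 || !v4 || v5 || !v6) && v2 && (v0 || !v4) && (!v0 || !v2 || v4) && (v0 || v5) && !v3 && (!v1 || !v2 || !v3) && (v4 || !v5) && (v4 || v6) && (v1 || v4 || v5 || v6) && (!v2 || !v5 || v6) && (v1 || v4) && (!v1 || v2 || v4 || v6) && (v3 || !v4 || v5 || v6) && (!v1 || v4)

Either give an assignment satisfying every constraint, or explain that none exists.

Unit clause (v2) forces v2 = True.
Unit clause (!v3) forces v3 = False.
Try v0 = False:
  (v0 || !v2 || !v5) forces v5 = False.
  clause (v0 || v5) is falsified — backtrack.
So v0 = True.
  then (!v0 || v3 || v4) forces v4 = True.
  then (v3 || !v4 || v6) forces v6 = True.
  then (!v0 || v1 || !v6) forces v1 = True.
Set v5 = True.
All clauses satisfied.

v0: True; v1: True; v2: True; v3: False; v4: True; v5: True; v6: True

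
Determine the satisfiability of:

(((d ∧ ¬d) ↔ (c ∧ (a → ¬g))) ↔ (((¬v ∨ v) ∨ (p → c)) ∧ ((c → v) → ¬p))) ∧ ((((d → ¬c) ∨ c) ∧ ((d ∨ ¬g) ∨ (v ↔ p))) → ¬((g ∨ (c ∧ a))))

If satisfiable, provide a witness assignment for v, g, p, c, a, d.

v: False, g: False, p: False, c: False, a: False, d: False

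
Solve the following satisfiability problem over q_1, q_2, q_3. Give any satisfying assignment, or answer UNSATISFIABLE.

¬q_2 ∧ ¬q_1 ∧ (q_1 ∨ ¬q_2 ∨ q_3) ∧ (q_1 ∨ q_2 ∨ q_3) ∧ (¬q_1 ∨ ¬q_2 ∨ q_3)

q_1=F; q_2=F; q_3=T

Unit clause (¬q_2) forces q_2 = False.
Unit clause (¬q_1) forces q_1 = False.
In (q_1 ∨ q_2 ∨ q_3) only q_3 is left, so q_3 = True.
Check each clause:
  (¬q_2): ¬q_2 holds.
  (¬q_1): ¬q_1 holds.
  (q_1 ∨ ¬q_2 ∨ q_3): ¬q_2 holds.
  (q_1 ∨ q_2 ∨ q_3): q_3 holds.
  (¬q_1 ∨ ¬q_2 ∨ q_3): ¬q_1 holds.
All clauses satisfied.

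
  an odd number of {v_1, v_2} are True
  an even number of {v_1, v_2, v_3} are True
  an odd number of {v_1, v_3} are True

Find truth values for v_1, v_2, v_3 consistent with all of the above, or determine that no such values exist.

v_1=F, v_2=T, v_3=T

{v_1, v_2}: 1 true → odd ✓
{v_1, v_2, v_3}: 2 true → even ✓
{v_1, v_3}: 1 true → odd ✓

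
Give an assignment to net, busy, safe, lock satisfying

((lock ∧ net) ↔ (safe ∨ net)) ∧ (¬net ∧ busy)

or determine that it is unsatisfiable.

net = False; busy = True; safe = False; lock = False

  (lock ∧ net) ↔ (safe ∨ net) = True
    lock ∧ net = False
    safe ∨ net = False
  ¬net ∧ busy = True
    ¬net = True
Both conjuncts True, so the formula holds.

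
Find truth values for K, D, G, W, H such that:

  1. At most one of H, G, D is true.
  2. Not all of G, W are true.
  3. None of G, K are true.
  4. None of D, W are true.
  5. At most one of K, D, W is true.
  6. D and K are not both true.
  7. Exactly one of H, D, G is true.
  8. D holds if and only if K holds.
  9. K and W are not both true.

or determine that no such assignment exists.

K: False, D: False, G: False, W: False, H: True

  (1) {H, G, D}: 1 true — at most one ✓
  (2) {G, W}: 0/2 true — not all ✓
  (3) {G, K}: 0 true — none ✓
  (4) {D, W}: 0 true — none ✓
  (5) {K, D, W}: 0 true — at most one ✓
  (6) D=F, K=F — not both ✓
  (7) {H, D, G}: 1 true — exactly one ✓
  (8) D=F, K=F — same ✓
  (9) K=F, W=F — not both ✓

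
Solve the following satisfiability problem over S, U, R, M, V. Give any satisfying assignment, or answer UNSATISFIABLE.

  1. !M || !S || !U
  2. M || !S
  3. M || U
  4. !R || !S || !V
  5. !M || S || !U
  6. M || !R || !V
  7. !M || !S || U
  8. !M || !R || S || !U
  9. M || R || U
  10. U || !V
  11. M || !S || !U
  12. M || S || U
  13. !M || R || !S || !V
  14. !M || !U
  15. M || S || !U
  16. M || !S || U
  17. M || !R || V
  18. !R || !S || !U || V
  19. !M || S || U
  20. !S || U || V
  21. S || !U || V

The formula is unsatisfiable.

Case U = True:
  (!M || !U) forces M = False.
  (M || !S) forces S = False.
  Clause (M || S || !U) is falsified — contradiction.
Case U = False:
  (M || U) forces M = True.
  (!M || !S || U) forces S = False.
  Clause (!M || S || U) is falsified — contradiction.
Both cases fail, so the formula is unsatisfiable.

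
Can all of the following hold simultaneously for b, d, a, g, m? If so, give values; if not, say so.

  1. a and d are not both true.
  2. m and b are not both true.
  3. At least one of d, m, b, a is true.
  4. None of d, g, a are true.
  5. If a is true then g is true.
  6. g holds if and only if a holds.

b = True; d = False; a = False; g = False; m = False

  (1) a=F, d=F — not both ✓
  (2) m=F, b=T — not both ✓
  (3) {d, m, b, a}: 1 true — at least one ✓
  (4) {d, g, a}: 0 true — none ✓
  (5) a=F ⇒ g: vacuous ✓
  (6) g=F, a=F — same ✓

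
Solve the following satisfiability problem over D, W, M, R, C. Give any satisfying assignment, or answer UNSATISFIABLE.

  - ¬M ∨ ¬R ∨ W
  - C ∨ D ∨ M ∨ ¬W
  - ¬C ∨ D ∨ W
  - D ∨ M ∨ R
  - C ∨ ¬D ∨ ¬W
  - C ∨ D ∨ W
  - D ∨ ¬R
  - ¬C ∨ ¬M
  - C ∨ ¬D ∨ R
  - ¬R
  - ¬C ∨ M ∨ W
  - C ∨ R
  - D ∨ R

Unit clause (¬R) forces R = False.
In (C ∨ R) only C is left, so C = True.
In (D ∨ R) only D is left, so D = True.
In (¬C ∨ ¬M) only ¬M is left, so M = False.
In (¬C ∨ M ∨ W) only W is left, so W = True.
All clauses satisfied.

D=T, W=T, M=F, R=F, C=T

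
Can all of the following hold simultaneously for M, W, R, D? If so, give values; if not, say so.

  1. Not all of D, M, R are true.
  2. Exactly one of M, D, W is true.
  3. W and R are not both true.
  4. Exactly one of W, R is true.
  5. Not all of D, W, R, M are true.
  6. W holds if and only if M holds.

M = False, W = False, R = True, D = True

  (1) {D, M, R}: 2/3 true — not all ✓
  (2) {M, D, W}: 1 true — exactly one ✓
  (3) W=F, R=T — not both ✓
  (4) {W, R}: 1 true — exactly one ✓
  (5) {D, W, R, M}: 2/4 true — not all ✓
  (6) W=F, M=F — same ✓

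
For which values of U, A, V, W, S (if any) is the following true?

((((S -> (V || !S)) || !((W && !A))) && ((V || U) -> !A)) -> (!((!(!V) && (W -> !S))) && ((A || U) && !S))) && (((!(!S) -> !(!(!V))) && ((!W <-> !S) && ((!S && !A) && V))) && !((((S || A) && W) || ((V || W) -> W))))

Case S = True: the conjunct !S is False.
Case S = False: the formula simplifies to (((V || U) -> !A) -> (!(!(!V)) && (A || U))) && ((!W && (!A && V)) && !(((A && W) || ((V || W) -> W)))).
  V = True: simplifies to A && ((!W && !A) && !(((A && W) || W))).
    A = True: the conjunct !A is False.
    A = False: the conjunct A is False.
  V = False: the conjunct V is False.
Both cases fail — unsatisfiable.

No satisfying assignment exists.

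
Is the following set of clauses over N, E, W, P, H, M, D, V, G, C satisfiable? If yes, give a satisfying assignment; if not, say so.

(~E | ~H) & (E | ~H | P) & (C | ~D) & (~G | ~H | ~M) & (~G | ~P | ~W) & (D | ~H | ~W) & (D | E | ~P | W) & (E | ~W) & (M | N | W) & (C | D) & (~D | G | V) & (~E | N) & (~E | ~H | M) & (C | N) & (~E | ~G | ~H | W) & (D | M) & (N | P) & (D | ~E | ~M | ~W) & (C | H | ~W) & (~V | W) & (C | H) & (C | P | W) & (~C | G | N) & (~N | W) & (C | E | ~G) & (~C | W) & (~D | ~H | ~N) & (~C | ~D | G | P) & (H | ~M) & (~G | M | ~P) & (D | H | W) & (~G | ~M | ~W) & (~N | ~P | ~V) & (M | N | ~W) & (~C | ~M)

Try N = False:
  (~E | N) forces E = False.
  (E | ~W) forces W = False.
  (M | N | W) forces M = True.
  (C | N) forces C = True.
  clause (~C | W) is falsified — backtrack.
So N = True.
  then (~N | W) forces W = True.
  then (E | ~W) forces E = True.
  then (~E | ~H) forces H = False.
  then (C | H | ~W) forces C = True.
  then (H | ~M) forces M = False.
  then (D | M) forces D = True.
Set P = False.
  then (~C | ~D | G | P) forces G = True.
Set V = True.
All clauses satisfied.

N: True, E: True, W: True, P: False, H: False, M: False, D: True, V: True, G: True, C: True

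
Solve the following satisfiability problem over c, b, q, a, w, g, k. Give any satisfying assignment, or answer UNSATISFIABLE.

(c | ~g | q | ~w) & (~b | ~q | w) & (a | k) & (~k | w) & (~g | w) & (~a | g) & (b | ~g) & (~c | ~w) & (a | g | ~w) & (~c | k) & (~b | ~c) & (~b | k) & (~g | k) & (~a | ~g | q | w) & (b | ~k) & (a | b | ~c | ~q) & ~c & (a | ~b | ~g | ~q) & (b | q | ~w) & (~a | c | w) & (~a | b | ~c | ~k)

Unit clause (~c) forces c = False.
Try b = False:
  (b | ~g) forces g = False.
  (~a | g) forces a = False.
  (a | k) forces k = True.
  clause (b | ~k) is falsified — backtrack.
So b = True.
  then (~b | k) forces k = True.
  then (~k | w) forces w = True.
Try q = False:
  (c | ~g | q | ~w) forces g = False.
  (~a | g) forces a = False.
  clause (a | g | ~w) is falsified — backtrack.
So q = True.
Set a = True.
  then (~a | g) forces g = True.
All clauses satisfied.

c = False; b = True; q = True; a = True; w = True; g = True; k = True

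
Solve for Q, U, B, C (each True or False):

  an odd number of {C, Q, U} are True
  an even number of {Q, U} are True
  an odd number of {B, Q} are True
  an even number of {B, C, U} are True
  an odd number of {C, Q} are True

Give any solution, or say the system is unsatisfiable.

Q=F, U=F, B=T, C=T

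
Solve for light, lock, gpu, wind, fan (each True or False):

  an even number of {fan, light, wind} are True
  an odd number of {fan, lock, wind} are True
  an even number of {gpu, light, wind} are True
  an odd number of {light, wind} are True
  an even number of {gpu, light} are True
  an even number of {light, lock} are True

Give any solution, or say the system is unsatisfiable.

Unsatisfiable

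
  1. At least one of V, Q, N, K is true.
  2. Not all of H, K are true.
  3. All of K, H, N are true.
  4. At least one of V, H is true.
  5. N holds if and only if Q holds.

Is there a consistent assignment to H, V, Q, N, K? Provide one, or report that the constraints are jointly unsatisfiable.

Case H = True:
  (2) with H=T forces K = False.
  Constraint (3) is violated (K=F) — contradiction.
Case H = False:
  Constraint (3) is violated (H=F) — contradiction.
Both cases fail — unsatisfiable.

The formula is unsatisfiable.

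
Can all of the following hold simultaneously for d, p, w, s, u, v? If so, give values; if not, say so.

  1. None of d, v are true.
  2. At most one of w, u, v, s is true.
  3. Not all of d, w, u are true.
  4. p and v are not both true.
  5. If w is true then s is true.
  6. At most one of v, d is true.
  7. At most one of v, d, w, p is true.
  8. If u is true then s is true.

d: False, p: True, w: False, s: True, u: False, v: False

  (1) {d, v}: 0 true — none ✓
  (2) {w, u, v, s}: 1 true — at most one ✓
  (3) {d, w, u}: 0/3 true — not all ✓
  (4) p=T, v=F — not both ✓
  (5) w=F ⇒ s: vacuous ✓
  (6) {v, d}: 0 true — at most one ✓
  (7) {v, d, w, p}: 1 true — at most one ✓
  (8) u=F ⇒ s: vacuous ✓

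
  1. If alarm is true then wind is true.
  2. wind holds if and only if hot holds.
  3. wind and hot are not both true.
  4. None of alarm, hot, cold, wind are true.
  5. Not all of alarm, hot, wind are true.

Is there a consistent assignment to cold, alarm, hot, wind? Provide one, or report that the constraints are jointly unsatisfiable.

cold=F, alarm=F, hot=F, wind=F

  (1) alarm=F ⇒ wind: vacuous ✓
  (2) wind=F, hot=F — same ✓
  (3) wind=F, hot=F — not both ✓
  (4) {alarm, hot, cold, wind}: 0 true — none ✓
  (5) {alarm, hot, wind}: 0/3 true — not all ✓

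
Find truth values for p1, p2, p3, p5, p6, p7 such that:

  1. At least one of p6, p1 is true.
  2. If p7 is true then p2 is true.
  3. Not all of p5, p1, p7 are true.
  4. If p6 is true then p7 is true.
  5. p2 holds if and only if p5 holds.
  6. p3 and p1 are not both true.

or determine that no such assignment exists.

p1: False, p2: True, p3: True, p5: True, p6: True, p7: True

  (1) {p6, p1}: 1 true — at least one ✓
  (2) p7=T ⇒ p2: T ✓
  (3) {p5, p1, p7}: 2/3 true — not all ✓
  (4) p6=T ⇒ p7: T ✓
  (5) p2=T, p5=T — same ✓
  (6) p3=T, p1=F — not both ✓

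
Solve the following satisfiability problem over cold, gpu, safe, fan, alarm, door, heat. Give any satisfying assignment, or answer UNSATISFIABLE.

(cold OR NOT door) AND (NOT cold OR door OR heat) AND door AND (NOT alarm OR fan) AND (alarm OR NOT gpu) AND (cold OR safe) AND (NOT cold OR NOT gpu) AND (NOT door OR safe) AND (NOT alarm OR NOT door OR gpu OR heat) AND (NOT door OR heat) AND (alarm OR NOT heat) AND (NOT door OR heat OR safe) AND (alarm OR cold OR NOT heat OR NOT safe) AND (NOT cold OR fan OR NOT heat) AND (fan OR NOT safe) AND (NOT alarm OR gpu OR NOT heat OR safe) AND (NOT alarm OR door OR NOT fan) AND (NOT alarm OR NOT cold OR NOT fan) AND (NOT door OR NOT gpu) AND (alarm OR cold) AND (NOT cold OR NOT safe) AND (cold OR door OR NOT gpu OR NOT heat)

The formula is unsatisfiable.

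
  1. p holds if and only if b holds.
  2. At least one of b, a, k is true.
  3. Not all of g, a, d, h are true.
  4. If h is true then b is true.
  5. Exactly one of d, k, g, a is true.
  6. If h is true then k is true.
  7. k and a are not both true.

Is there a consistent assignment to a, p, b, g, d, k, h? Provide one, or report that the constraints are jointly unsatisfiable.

a: False, p: True, b: True, g: False, d: True, k: False, h: False

  (1) p=T, b=T — same ✓
  (2) {b, a, k}: 1 true — at least one ✓
  (3) {g, a, d, h}: 1/4 true — not all ✓
  (4) h=F ⇒ b: vacuous ✓
  (5) {d, k, g, a}: 1 true — exactly one ✓
  (6) h=F ⇒ k: vacuous ✓
  (7) k=F, a=F — not both ✓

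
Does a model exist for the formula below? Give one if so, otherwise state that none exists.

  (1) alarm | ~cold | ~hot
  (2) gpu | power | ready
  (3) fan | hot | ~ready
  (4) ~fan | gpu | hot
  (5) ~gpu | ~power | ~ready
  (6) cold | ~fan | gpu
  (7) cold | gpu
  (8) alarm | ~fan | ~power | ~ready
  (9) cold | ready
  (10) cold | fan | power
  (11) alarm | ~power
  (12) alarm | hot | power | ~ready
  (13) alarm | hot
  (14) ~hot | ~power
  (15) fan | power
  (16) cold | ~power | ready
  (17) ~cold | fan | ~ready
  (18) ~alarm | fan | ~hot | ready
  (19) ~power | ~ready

fan = True, power = False, gpu = True, alarm = True, ready = True, cold = False, hot = False

Set fan = True.
Set power = False.
Set gpu = True.
Set alarm = True.
Set ready = True.
Set cold = False.
Set hot = False.
All clauses satisfied.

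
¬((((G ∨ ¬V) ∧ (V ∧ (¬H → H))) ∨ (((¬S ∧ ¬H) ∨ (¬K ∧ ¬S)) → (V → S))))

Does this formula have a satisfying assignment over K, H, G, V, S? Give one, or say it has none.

K = False, H = True, G = False, V = True, S = False

  ¬((((G ∨ ¬V) ∧ (V ∧ (¬H → H))) ∨ (((¬S ∧ ¬H) ∨ (¬K ∧ ¬S)) → (V → S)))) = True
    ((G ∨ ¬V) ∧ (V ∧ (¬H → H))) ∨ (((¬S ∧ ¬H) ∨ (¬K ∧ ¬S)) → (V → S)) = False
      (G ∨ ¬V) ∧ (V ∧ (¬H → H)) = False
        G ∨ ¬V = False
          ¬V = False
        V ∧ (¬H → H) = True
          ¬H → H = True
            ¬H = False
      ((¬S ∧ ¬H) ∨ (¬K ∧ ¬S)) → (V → S) = False
        (¬S ∧ ¬H) ∨ (¬K ∧ ¬S) = True
          ¬S ∧ ¬H = False
            ¬S = True
            ¬H = False
          ¬K ∧ ¬S = True
            ¬K = True
            ¬S = True
        V → S = False
The formula evaluates to True.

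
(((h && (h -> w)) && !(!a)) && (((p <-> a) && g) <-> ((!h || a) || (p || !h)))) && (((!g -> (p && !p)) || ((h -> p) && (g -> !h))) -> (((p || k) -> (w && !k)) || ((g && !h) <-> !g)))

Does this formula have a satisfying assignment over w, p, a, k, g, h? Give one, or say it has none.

w = True, p = True, a = True, k = False, g = True, h = True

  ((h && (h -> w)) && !(!a)) && (((p <-> a) && g) <-> ((!h || a) || (p || !h))) = True
    (h && (h -> w)) && !(!a) = True
      h && (h -> w) = True
        h -> w = True
      !(!a) = True
        !a = False
    ((p <-> a) && g) <-> ((!h || a) || (p || !h)) = True
      (p <-> a) && g = True
        p <-> a = True
      (!h || a) || (p || !h) = True
        !h || a = True
          !h = False
        p || !h = True
          !h = False
  ((!g -> (p && !p)) || ((h -> p) && (g -> !h))) -> (((p || k) -> (w && !k)) || ((g && !h) <-> !g)) = True
    (!g -> (p && !p)) || ((h -> p) && (g -> !h)) = True
      !g -> (p && !p) = True
        !g = False
        p && !p = False
          !p = False
      (h -> p) && (g -> !h) = False
        h -> p = True
        g -> !h = False
          !h = False
    ((p || k) -> (w && !k)) || ((g && !h) <-> !g) = True
      (p || k) -> (w && !k) = True
        p || k = True
        w && !k = True
          !k = True
      (g && !h) <-> !g = True
        g && !h = False
          !h = False
        !g = False
Both conjuncts True, so the formula holds.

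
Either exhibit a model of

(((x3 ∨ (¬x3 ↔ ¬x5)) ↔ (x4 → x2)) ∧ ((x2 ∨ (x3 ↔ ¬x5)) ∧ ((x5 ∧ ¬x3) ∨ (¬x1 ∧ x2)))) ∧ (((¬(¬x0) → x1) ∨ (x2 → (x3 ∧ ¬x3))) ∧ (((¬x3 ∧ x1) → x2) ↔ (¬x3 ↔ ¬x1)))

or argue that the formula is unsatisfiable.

x0 = False, x1 = False, x2 = True, x3 = False, x4 = True, x5 = False

  ((x3 ∨ (¬x3 ↔ ¬x5)) ↔ (x4 → x2)) ∧ ((x2 ∨ (x3 ↔ ¬x5)) ∧ ((x5 ∧ ¬x3) ∨ (¬x1 ∧ x2))) = True
    (x3 ∨ (¬x3 ↔ ¬x5)) ↔ (x4 → x2) = True
      x3 ∨ (¬x3 ↔ ¬x5) = True
        ¬x3 ↔ ¬x5 = True
          ¬x3 = True
          ¬x5 = True
      x4 → x2 = True
    (x2 ∨ (x3 ↔ ¬x5)) ∧ ((x5 ∧ ¬x3) ∨ (¬x1 ∧ x2)) = True
      x2 ∨ (x3 ↔ ¬x5) = True
        x3 ↔ ¬x5 = False
          ¬x5 = True
      (x5 ∧ ¬x3) ∨ (¬x1 ∧ x2) = True
        x5 ∧ ¬x3 = False
          ¬x3 = True
        ¬x1 ∧ x2 = True
          ¬x1 = True
  ((¬(¬x0) → x1) ∨ (x2 → (x3 ∧ ¬x3))) ∧ (((¬x3 ∧ x1) → x2) ↔ (¬x3 ↔ ¬x1)) = True
    (¬(¬x0) → x1) ∨ (x2 → (x3 ∧ ¬x3)) = True
      ¬(¬x0) → x1 = True
        ¬(¬x0) = False
          ¬x0 = True
      x2 → (x3 ∧ ¬x3) = False
        x3 ∧ ¬x3 = False
          ¬x3 = True
    ((¬x3 ∧ x1) → x2) ↔ (¬x3 ↔ ¬x1) = True
      (¬x3 ∧ x1) → x2 = True
        ¬x3 ∧ x1 = False
          ¬x3 = True
      ¬x3 ↔ ¬x1 = True
        ¬x3 = True
        ¬x1 = True
Both conjuncts True, so the formula holds.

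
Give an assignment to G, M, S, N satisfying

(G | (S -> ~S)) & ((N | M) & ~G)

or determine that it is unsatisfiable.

G = False, M = True, S = False, N = False

  G | (S -> ~S) = True
    S -> ~S = True
      ~S = True
  (N | M) & ~G = True
    N | M = True
    ~G = True
Both conjuncts True, so the formula holds.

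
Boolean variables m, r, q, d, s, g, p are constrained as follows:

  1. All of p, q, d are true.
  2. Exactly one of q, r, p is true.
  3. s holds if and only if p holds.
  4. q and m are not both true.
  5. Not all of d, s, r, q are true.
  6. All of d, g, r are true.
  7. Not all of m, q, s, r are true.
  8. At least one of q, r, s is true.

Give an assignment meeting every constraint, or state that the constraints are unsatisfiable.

Case r = True:
  (1) forces p = True.
  Constraint (2) is violated (r=T, p=T) — contradiction.
Case r = False:
  Constraint (6) is violated (r=F) — contradiction.
Both cases fail — unsatisfiable.

Unsatisfiable — no assignment works.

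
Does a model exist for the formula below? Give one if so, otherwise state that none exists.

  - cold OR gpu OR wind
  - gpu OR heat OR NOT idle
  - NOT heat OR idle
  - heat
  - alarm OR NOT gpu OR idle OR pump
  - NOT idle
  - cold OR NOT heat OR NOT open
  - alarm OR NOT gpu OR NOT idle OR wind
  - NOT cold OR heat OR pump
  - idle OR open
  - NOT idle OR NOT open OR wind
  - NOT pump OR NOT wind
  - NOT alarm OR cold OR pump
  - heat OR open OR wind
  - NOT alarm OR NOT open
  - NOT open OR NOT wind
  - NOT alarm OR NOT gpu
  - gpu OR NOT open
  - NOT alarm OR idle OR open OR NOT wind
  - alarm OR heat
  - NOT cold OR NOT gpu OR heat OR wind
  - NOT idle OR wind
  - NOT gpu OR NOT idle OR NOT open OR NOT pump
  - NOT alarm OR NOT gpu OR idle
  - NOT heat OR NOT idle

Case heat = True:
  (NOT heat OR idle) forces idle = True.
  Clause (NOT idle) is falsified — contradiction.
Case heat = False:
  Clause (heat) is falsified — contradiction.
Both cases fail, so the formula is unsatisfiable.

The formula is unsatisfiable.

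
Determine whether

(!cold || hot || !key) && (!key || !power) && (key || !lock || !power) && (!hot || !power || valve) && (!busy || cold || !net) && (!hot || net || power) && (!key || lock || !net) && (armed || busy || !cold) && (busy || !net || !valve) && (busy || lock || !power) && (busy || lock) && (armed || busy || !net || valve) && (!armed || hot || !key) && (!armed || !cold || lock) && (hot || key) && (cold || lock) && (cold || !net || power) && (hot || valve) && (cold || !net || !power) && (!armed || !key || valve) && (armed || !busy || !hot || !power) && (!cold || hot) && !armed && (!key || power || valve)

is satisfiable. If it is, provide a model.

busy = True, hot = False, valve = True, power = False, lock = True, cold = False, net = False, key = True, armed = False

Unit clause (!armed) forces armed = False.
Set busy = True.
Set hot = False.
  then (hot || key) forces key = True.
  then (hot || valve) forces valve = True.
  then (!cold || hot) forces cold = False.
  then (!key || !power) forces power = False.
  then (!busy || cold || !net) forces net = False.
  then (cold || lock) forces lock = True.
All clauses satisfied.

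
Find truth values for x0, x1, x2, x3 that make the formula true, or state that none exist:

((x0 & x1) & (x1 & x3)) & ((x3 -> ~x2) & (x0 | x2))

x0 = True; x1 = True; x2 = False; x3 = True

  (x0 & x1) & (x1 & x3) = True
    x0 & x1 = True
    x1 & x3 = True
  (x3 -> ~x2) & (x0 | x2) = True
    x3 -> ~x2 = True
      ~x2 = True
    x0 | x2 = True
Both conjuncts True, so the formula holds.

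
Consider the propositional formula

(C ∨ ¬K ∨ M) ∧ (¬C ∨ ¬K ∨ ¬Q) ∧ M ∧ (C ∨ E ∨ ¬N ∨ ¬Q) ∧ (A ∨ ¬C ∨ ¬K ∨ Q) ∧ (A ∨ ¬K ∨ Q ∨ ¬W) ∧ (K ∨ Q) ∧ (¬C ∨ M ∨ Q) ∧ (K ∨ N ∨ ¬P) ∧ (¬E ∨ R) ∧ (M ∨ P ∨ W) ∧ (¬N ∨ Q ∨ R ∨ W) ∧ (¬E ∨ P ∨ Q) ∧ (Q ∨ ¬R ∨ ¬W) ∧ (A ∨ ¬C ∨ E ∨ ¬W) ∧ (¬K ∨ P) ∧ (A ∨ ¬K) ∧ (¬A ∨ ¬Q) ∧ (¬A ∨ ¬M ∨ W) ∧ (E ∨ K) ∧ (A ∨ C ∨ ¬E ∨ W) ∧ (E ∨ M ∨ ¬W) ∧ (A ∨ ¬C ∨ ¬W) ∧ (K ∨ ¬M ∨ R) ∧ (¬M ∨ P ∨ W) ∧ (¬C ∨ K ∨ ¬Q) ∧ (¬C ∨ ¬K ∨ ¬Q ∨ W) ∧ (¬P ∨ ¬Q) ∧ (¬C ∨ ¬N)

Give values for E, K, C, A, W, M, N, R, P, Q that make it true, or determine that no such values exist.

E = False, K = True, C = False, A = True, W = True, M = True, N = True, R = False, P = True, Q = False

Unit clause (M) forces M = True.
Set E = False.
  then (E ∨ K) forces K = True.
  then (¬K ∨ P) forces P = True.
  then (A ∨ ¬K) forces A = True.
  then (¬A ∨ ¬Q) forces Q = False.
  then (¬A ∨ ¬M ∨ W) forces W = True.
  then (Q ∨ ¬R ∨ ¬W) forces R = False.
Set C = False.
Set N = True.
All clauses satisfied.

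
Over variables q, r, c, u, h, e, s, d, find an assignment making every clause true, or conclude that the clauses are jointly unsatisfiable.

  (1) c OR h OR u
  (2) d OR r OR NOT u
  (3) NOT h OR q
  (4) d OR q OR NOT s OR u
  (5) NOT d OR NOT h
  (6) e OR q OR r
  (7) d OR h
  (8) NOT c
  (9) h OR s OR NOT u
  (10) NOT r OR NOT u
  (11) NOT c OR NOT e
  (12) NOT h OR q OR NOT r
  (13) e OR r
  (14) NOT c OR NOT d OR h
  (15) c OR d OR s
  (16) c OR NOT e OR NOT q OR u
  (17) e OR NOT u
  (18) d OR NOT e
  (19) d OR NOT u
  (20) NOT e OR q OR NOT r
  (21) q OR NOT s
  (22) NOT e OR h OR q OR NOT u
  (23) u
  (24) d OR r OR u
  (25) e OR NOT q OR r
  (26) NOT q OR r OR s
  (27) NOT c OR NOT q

q = True, r = False, c = False, u = True, h = False, e = True, s = True, d = True

Unit clause (NOT c) forces c = False.
Unit clause (u) forces u = True.
In (NOT r OR NOT u) only NOT r is left, so r = False.
In (e OR r) only e is left, so e = True.
In (d OR NOT e) only d is left, so d = True.
In (NOT d OR NOT h) only NOT h is left, so h = False.
In (h OR s OR NOT u) only s is left, so s = True.
In (q OR NOT s) only q is left, so q = True.
All clauses satisfied.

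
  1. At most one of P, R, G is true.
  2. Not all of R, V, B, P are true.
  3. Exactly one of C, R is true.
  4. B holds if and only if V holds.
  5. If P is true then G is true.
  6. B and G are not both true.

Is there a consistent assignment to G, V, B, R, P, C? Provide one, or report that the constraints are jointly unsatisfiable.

G: False, V: True, B: True, R: False, P: False, C: True

  (1) {P, R, G}: 0 true — at most one ✓
  (2) {R, V, B, P}: 2/4 true — not all ✓
  (3) {C, R}: 1 true — exactly one ✓
  (4) B=T, V=T — same ✓
  (5) P=F ⇒ G: vacuous ✓
  (6) B=T, G=F — not both ✓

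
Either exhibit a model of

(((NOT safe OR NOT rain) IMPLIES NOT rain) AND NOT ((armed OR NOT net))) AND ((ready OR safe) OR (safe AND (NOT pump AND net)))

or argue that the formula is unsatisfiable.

safe: True, rain: False, pump: False, net: True, armed: False, ready: True

  ((NOT safe OR NOT rain) IMPLIES NOT rain) AND NOT ((armed OR NOT net)) = True
    (NOT safe OR NOT rain) IMPLIES NOT rain = True
      NOT safe OR NOT rain = True
        NOT safe = False
        NOT rain = True
      NOT rain = True
    NOT ((armed OR NOT net)) = True
      armed OR NOT net = False
        NOT net = False
  (ready OR safe) OR (safe AND (NOT pump AND net)) = True
    ready OR safe = True
    safe AND (NOT pump AND net) = True
      NOT pump AND net = True
        NOT pump = True
Both conjuncts True, so the formula holds.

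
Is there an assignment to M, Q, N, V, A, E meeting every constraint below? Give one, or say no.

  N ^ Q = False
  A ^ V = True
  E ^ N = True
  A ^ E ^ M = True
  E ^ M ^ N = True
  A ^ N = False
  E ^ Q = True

M = False; Q = True; N = True; V = False; A = True; E = False

N ^ Q = T ^ T = False ✓
A ^ V = T ^ F = True ✓
E ^ N = F ^ T = True ✓
A ^ E ^ M = T ^ F ^ F = True ✓
E ^ M ^ N = F ^ F ^ T = True ✓
A ^ N = T ^ T = False ✓
E ^ Q = F ^ T = True ✓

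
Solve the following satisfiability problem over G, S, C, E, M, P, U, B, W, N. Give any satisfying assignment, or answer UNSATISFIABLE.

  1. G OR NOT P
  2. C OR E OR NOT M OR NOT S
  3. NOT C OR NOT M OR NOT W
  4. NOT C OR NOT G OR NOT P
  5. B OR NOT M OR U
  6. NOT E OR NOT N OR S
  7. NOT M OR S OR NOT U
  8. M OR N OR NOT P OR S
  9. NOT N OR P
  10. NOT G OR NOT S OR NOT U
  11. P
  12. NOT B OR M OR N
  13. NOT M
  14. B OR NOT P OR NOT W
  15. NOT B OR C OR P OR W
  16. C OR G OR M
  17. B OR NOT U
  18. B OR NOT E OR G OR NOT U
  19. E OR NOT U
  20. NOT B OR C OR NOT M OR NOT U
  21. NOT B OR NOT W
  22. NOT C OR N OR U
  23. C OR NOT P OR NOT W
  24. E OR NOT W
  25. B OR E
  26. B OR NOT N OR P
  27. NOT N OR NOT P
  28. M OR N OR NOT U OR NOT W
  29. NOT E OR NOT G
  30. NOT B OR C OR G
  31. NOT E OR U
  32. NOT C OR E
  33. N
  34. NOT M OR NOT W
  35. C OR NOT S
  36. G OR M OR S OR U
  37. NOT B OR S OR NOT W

UNSATISFIABLE

Case N = True:
  (NOT N OR P) forces P = True.
  Clause (NOT N OR NOT P) is falsified — contradiction.
Case N = False:
  Clause (N) is falsified — contradiction.
Both cases fail, so the formula is unsatisfiable.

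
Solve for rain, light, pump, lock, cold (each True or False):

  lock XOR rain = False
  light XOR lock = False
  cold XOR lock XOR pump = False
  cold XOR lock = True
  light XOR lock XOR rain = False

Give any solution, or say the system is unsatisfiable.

rain = False, light = False, pump = True, lock = False, cold = True

lock XOR rain = F XOR F = False ✓
light XOR lock = F XOR F = False ✓
cold XOR lock XOR pump = T XOR F XOR T = False ✓
cold XOR lock = T XOR F = True ✓
light XOR lock XOR rain = F XOR F XOR F = False ✓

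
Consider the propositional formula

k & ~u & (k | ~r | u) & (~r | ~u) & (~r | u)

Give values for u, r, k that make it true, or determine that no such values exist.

Unit clause (k) forces k = True.
Unit clause (~u) forces u = False.
In (~r | u) only ~r is left, so r = False.
All clauses satisfied.

u = False, r = False, k = True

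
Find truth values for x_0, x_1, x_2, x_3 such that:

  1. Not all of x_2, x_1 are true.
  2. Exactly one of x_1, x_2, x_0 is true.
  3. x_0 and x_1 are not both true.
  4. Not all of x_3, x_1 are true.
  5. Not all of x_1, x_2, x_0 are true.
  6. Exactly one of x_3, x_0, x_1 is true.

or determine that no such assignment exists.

x_0: False, x_1: True, x_2: False, x_3: False

  (1) {x_2, x_1}: 1/2 true — not all ✓
  (2) {x_1, x_2, x_0}: 1 true — exactly one ✓
  (3) x_0=F, x_1=T — not both ✓
  (4) {x_3, x_1}: 1/2 true — not all ✓
  (5) {x_1, x_2, x_0}: 1/3 true — not all ✓
  (6) {x_3, x_0, x_1}: 1 true — exactly one ✓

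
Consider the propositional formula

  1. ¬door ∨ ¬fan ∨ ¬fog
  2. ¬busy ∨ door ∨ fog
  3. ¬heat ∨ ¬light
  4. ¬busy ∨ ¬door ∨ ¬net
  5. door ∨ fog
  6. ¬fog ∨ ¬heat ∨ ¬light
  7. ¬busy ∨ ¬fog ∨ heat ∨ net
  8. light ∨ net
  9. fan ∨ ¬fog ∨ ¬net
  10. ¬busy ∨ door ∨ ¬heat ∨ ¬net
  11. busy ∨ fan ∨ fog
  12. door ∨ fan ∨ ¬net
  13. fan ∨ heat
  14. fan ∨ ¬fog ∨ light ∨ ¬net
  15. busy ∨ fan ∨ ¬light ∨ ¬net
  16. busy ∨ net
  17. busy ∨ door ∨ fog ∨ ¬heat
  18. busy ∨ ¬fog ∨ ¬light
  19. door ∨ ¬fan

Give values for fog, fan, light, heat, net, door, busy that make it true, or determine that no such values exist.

fog = False, fan = True, light = True, heat = False, net = True, door = True, busy = False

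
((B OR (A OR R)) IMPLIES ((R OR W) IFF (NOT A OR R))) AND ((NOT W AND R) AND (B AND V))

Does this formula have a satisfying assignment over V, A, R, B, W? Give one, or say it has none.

V = True; A = True; R = True; B = True; W = False

  (B OR (A OR R)) IMPLIES ((R OR W) IFF (NOT A OR R)) = True
    B OR (A OR R) = True
      A OR R = True
    (R OR W) IFF (NOT A OR R) = True
      R OR W = True
      NOT A OR R = True
        NOT A = False
  (NOT W AND R) AND (B AND V) = True
    NOT W AND R = True
      NOT W = True
    B AND V = True
Both conjuncts True, so the formula holds.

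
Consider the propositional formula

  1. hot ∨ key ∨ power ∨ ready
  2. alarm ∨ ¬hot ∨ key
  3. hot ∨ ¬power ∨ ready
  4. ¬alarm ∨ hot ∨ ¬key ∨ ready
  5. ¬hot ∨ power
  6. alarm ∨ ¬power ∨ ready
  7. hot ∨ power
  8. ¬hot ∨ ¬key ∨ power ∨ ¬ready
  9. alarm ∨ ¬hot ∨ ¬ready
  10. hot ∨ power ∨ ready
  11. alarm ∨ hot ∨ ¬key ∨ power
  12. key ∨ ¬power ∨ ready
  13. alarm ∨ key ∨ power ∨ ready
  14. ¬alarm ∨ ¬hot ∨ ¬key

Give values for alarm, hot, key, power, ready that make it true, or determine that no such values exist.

Set alarm = False.
Set hot = False.
  then (hot ∨ power) forces power = True.
  then (hot ∨ ¬power ∨ ready) forces ready = True.
Set key = True.
All clauses satisfied.

alarm: False; hot: False; key: True; power: True; ready: True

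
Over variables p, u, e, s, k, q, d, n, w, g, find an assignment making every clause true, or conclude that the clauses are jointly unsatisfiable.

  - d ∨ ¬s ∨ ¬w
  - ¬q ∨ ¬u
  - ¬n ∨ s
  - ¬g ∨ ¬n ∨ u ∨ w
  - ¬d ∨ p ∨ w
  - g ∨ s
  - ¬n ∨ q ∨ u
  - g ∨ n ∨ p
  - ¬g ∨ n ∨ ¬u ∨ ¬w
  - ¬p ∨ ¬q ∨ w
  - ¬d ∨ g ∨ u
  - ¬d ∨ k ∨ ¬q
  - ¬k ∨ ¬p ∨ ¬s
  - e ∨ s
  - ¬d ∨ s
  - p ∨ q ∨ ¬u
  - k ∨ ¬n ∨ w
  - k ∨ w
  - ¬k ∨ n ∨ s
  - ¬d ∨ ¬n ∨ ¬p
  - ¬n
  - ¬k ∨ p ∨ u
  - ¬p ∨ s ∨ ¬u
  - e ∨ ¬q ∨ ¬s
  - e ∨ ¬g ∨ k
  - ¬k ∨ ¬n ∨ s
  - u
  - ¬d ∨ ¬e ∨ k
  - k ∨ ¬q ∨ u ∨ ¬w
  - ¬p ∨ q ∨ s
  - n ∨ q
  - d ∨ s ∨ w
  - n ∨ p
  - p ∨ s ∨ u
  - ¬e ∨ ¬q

Case q = True:
  (¬q ∨ ¬u) forces u = False.
  Clause (u) is falsified — contradiction.
Case q = False:
  (¬n) forces n = False.
  Clause (n ∨ q) is falsified — contradiction.
Both cases fail, so the formula is unsatisfiable.

Unsatisfiable — no assignment works.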